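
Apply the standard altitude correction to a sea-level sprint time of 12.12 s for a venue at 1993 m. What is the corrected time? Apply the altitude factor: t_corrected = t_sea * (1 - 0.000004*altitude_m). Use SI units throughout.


Correction factor = 1 - 0.000004 * 1993 = 0.992028
t_corrected = t_sea * factor = 12.12 * 0.992028
t_corrected = 12.0234 s

12.0234 s


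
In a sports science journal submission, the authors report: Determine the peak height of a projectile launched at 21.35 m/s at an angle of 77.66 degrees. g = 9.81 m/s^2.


H = (v*sin(theta))^2 / (2*g)
vy = v*sin(theta) = 21.35 * sin(77.66 deg) = 20.8567 m/s
H = vy^2 / (2*g) = 435.0037 / (2*9.81)
H = 435.0037 / 19.62 = 22.1714 m

22.1714 m


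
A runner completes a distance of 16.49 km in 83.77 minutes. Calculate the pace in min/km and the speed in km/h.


Pace = time / distance = 83.77 min / 16.49 km = 5.08 min/km
Speed = distance / time_in_hours = 16.49 / 1.3962 hr
Speed = 11.8109 km/h

5.08 min/km, 11.8109 km/h


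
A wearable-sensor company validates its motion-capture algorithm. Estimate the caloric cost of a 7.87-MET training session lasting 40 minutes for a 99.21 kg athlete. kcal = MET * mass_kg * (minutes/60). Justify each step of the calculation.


kcal = MET * mass * time_hr
Convert time: 40 min = 0.6667 hr
kcal = 7.87 * 99.21 * 0.6667
kcal = 520.5218 kcal

520.5218 kcal


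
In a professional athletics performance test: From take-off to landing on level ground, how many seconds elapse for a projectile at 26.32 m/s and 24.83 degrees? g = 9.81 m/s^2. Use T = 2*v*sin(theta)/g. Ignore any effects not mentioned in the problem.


T = 2*v*sin(theta)/g
sin(theta) = sin(24.83 deg) = 0.4199
T = 2*26.32*0.4199 / 9.81
T = 22.105 / 9.81 = 2.2533 s

2.2533 s


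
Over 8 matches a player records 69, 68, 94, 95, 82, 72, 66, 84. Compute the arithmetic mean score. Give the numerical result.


Average = sum / n
Sum = 630
Average = 630 / 8 = 78.75

78.75


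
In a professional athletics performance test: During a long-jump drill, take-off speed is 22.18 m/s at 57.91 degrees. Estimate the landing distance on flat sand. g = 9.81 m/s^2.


R = v^2 * sin(2*theta) / g
Convert angle to radians: theta = 57.91 deg = 1.0107 rad
sin(2*theta) = sin(2.0214) = 0.9002
R = 22.18^2 * 0.9002 / 9.81
R = 491.9524 * 0.9002 / 9.81 = 45.1416 m

45.1416 m


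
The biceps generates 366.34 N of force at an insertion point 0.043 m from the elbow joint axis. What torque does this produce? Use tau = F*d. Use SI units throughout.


tau = F * d
tau = 366.34 * 0.043
tau = 15.7526 N*m

15.7526 N*m


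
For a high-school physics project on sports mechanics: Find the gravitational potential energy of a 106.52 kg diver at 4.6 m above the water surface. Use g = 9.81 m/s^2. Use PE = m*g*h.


PE = m * g * h
PE = 106.52 * 9.81 * 4.6
PE = 1044.9612 * 4.6 = 4806.8215 J

4806.8215 J


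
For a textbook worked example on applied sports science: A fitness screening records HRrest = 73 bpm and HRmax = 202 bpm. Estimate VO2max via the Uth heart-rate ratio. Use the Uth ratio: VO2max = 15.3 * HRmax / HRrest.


VO2max = 15.3 * HRmax / HRrest
VO2max = 15.3 * 202 / 73
VO2max = 3090.6 / 73 = 42.337 mL/kg/min

42.337 mL/kg/min


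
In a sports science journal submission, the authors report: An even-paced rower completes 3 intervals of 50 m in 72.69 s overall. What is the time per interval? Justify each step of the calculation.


Split time = total_time / n_laps = 72.69 / 3
Split time = 24.23 s per lap

24.23 s


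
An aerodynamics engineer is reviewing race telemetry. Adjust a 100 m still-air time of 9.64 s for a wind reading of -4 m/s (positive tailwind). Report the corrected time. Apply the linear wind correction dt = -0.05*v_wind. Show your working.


dt = -0.05 * v_wind = -0.05 * -4 = 0.2 s
t_corrected = t_still + dt = 9.64 + (0.2)
t_corrected = 9.84 s

9.84 s


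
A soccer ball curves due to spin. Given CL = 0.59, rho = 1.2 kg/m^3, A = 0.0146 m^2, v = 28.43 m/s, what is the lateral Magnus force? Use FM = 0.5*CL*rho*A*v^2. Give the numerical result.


FM = 0.5 * CL * rho * A * v^2
FM = 0.5 * 0.59 * 1.2 * 0.0146 * 28.43^2
v^2 = 808.2649
FM = 0.5 * 0.59 * 1.2 * 0.0146 * 808.2649 = 4.1774 N

4.1774 N


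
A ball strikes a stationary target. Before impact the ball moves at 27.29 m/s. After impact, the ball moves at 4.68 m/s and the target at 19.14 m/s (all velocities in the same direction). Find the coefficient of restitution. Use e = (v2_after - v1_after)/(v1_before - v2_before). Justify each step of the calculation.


e = (v2_after - v1_after) / (v1_before - v2_before)
Numerator = 19.14 - 4.68 = 14.46
Denominator = 27.29 - 0 = 27.29
e = 14.46 / 27.29 = 0.5299

0.5299


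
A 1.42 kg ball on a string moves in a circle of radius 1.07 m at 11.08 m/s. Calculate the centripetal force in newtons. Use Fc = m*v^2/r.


Fc = m * v^2 / r
v^2 = 11.08^2 = 122.7664
Fc = 1.42 * 122.7664 / 1.07
Fc = 174.3283 / 1.07 = 162.9236 N

162.9236 N


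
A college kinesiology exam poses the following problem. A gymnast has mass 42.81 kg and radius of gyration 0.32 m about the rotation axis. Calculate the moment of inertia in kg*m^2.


I = m * k^2
I = 42.81 * 0.32^2
I = 42.81 * 0.1024 = 4.3837 kg*m^2

4.3837 kg*m^2


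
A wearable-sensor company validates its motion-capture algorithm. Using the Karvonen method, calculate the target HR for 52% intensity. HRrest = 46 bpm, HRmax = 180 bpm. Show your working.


Target = HRrest + pct*(HRmax - HRrest)
Heart rate reserve = HRmax - HRrest = 180 - 46 = 134 bpm
Fraction = 52% = 0.52
Target = 46 + 0.52 * 134
Target = 46 + 69.68 = 115.68 bpm

115.68 bpm


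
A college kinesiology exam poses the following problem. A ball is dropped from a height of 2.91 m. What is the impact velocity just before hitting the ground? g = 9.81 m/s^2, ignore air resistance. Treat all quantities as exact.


v = sqrt(2 * g * h)
v = sqrt(2 * 9.81 * 2.91)
v = sqrt(57.0942) = 7.5561 m/s

7.5561 m/s


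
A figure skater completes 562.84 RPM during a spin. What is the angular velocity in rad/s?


omega = RPM * 2 * pi / 60
omega = 562.84 * 2 * 3.14159 / 60
omega = 3536.428 / 60 = 58.9405 rad/s

58.9405 rad/s


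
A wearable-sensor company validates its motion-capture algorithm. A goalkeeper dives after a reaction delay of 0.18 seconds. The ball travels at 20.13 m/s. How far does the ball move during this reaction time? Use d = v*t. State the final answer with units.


d = v * t
d = 20.13 * 0.18
d = 3.6234 m

3.6234 m


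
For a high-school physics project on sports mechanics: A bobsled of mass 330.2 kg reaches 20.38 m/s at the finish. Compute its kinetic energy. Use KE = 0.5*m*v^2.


KE = 0.5 * m * v^2
KE = 0.5 * 330.2 * 20.38^2
KE = 0.5 * 330.2 * 415.3444 = 68573.3604 J

68573.3604 J


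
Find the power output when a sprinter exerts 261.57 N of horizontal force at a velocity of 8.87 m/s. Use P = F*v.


P = F * v
P = 261.57 * 8.87
P = 2320.1259 W

2320.1259 W


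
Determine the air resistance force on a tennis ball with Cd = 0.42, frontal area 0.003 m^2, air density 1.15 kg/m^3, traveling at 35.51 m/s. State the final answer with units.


Fd = 0.5 * Cd * rho * A * v^2
Fd = 0.5 * 0.42 * 1.15 * 0.003 * 35.51^2
v^2 = 1260.9601
Fd = 0.5 * 0.42 * 1.15 * 0.003 * 1260.9601 = 0.9136 N

0.9136 N


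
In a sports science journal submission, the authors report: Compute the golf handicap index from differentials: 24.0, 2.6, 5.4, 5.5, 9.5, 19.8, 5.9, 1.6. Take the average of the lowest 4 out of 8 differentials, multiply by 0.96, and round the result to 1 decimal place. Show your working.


All differentials: 24.0, 2.6, 5.4, 5.5, 9.5, 19.8, 5.9, 1.6
Sorted: 1.6, 2.6, 5.4, 5.5, 5.9, 9.5, 19.8, 24.0
Best 4: 1.6, 2.6, 5.4, 5.5
Average of best = 15.1 / 4 = 3.775
Raw index = 3.775 * 0.96 = 3.624
Handicap index = round(3.624, 1) = 3.6

3.6


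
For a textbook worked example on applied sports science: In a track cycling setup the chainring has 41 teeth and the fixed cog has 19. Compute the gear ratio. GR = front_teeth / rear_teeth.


GR = front_teeth / rear_teeth
GR = 41 / 19
GR = 2.1579

2.1579


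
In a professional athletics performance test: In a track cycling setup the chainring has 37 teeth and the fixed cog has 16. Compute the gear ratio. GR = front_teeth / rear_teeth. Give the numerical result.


GR = front_teeth / rear_teeth
GR = 37 / 16
GR = 2.3125

2.3125


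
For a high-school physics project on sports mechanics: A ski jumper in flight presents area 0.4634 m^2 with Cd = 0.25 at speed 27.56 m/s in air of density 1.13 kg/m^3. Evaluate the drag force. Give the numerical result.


Fd = 0.5 * Cd * rho * A * v^2
Fd = 0.5 * 0.25 * 1.13 * 0.4634 * 27.56^2
v^2 = 759.5536
Fd = 0.5 * 0.25 * 1.13 * 0.4634 * 759.5536 = 49.7168 N

49.7168 N


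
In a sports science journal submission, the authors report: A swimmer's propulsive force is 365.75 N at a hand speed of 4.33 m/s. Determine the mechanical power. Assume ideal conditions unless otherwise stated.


P = F * v
P = 365.75 * 4.33
P = 1583.6975 W

1583.6975 W


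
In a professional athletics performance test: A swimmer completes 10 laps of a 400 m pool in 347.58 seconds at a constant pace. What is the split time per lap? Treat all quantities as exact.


Split time = total_time / n_laps = 347.58 / 10
Split time = 34.758 s per lap

34.758 s


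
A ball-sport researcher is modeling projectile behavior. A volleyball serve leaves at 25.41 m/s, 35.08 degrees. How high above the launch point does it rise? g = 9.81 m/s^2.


H = (v*sin(theta))^2 / (2*g)
vy = v*sin(theta) = 25.41 * sin(35.08 deg) = 14.6036 m/s
H = vy^2 / (2*g) = 213.2659 / (2*9.81)
H = 213.2659 / 19.62 = 10.8698 m

10.8698 m


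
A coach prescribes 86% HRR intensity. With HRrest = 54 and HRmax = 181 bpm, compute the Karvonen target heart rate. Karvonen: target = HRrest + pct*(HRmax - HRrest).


Target = HRrest + pct*(HRmax - HRrest)
Heart rate reserve = HRmax - HRrest = 181 - 54 = 127 bpm
Fraction = 86% = 0.86
Target = 54 + 0.86 * 127
Target = 54 + 109.22 = 163.22 bpm

163.22 bpm


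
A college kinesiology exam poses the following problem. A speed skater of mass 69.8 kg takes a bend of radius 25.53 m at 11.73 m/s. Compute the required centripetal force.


Fc = m * v^2 / r
v^2 = 11.73^2 = 137.5929
Fc = 69.8 * 137.5929 / 25.53
Fc = 9603.9844 / 25.53 = 376.1843 N

376.1843 N


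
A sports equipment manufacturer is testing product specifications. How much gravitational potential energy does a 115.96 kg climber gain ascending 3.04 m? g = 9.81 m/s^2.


PE = m * g * h
PE = 115.96 * 9.81 * 3.04
PE = 1137.5676 * 3.04 = 3458.2055 J

3458.2055 J


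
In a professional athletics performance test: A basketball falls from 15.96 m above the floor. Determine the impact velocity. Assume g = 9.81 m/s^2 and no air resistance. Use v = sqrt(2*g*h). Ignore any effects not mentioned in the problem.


v = sqrt(2 * g * h)
v = sqrt(2 * 9.81 * 15.96)
v = sqrt(313.1352) = 17.6956 m/s

17.6956 m/s


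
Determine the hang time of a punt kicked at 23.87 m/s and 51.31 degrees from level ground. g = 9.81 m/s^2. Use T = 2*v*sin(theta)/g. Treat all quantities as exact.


T = 2*v*sin(theta)/g
sin(theta) = sin(51.31 deg) = 0.7805
T = 2*23.87*0.7805 / 9.81
T = 37.263 / 9.81 = 3.7985 s

3.7985 s


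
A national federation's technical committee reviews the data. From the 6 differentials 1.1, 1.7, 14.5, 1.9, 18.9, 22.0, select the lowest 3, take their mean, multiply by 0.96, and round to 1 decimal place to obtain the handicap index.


All differentials: 1.1, 1.7, 14.5, 1.9, 18.9, 22.0
Sorted: 1.1, 1.7, 1.9, 14.5, 18.9, 22.0
Best 3: 1.1, 1.7, 1.9
Average of best = 4.7 / 3 = 1.5667
Raw index = 1.5667 * 0.96 = 1.504
Handicap index = round(1.504, 1) = 1.5

1.5


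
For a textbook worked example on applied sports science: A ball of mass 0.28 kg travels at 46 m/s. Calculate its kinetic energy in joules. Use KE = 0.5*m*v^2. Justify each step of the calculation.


KE = 0.5 * m * v^2
KE = 0.5 * 0.28 * 46^2
KE = 0.5 * 0.28 * 2116 = 296.24 J

296.24 J


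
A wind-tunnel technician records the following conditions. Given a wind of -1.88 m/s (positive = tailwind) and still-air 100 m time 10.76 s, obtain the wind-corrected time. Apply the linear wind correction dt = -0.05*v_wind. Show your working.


dt = -0.05 * v_wind = -0.05 * -1.88 = 0.094 s
t_corrected = t_still + dt = 10.76 + (0.094)
t_corrected = 10.854 s

10.854 s


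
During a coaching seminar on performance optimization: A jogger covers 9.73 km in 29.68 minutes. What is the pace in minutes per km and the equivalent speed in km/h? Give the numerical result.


Pace = time / distance = 29.68 min / 9.73 km = 3.0504 min/km
Speed = distance / time_in_hours = 9.73 / 0.4947 hr
Speed = 19.6698 km/h

3.0504 min/km, 19.6698 km/h


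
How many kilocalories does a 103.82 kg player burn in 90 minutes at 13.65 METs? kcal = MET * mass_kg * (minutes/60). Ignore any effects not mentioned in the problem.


kcal = MET * mass * time_hr
Convert time: 90 min = 1.5 hr
kcal = 13.65 * 103.82 * 1.5
kcal = 2125.7145 kcal

2125.7145 kcal


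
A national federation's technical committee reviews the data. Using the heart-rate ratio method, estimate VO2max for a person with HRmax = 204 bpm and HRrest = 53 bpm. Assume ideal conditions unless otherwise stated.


VO2max = 15.3 * HRmax / HRrest
VO2max = 15.3 * 204 / 53
VO2max = 3121.2 / 53 = 58.8906 mL/kg/min

58.8906 mL/kg/min


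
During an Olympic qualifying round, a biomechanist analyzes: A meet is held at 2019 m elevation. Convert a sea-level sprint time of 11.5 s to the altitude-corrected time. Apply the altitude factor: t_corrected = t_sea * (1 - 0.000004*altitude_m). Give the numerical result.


Correction factor = 1 - 0.000004 * 2019 = 0.991924
t_corrected = t_sea * factor = 11.5 * 0.991924
t_corrected = 11.4071 s

11.4071 s


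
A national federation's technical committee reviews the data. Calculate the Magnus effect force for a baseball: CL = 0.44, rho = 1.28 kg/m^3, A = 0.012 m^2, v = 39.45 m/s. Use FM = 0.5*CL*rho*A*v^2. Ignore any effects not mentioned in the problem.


FM = 0.5 * CL * rho * A * v^2
FM = 0.5 * 0.44 * 1.28 * 0.012 * 39.45^2
v^2 = 1556.3025
FM = 0.5 * 0.44 * 1.28 * 0.012 * 1556.3025 = 5.2591 N

5.2591 N


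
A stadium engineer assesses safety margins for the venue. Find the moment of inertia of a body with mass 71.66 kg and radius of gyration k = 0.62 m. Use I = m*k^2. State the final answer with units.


I = m * k^2
I = 71.66 * 0.62^2
I = 71.66 * 0.3844 = 27.5461 kg*m^2

27.5461 kg*m^2


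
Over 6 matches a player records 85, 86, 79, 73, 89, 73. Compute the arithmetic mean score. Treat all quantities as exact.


Average = sum / n
Sum = 485
Average = 485 / 6 = 80.8333

80.8333


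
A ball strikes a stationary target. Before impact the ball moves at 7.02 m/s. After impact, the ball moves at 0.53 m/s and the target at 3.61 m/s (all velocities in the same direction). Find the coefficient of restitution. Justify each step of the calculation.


e = (v2_after - v1_after) / (v1_before - v2_before)
Numerator = 3.61 - 0.53 = 3.08
Denominator = 7.02 - 0 = 7.02
e = 3.08 / 7.02 = 0.4387

0.4387


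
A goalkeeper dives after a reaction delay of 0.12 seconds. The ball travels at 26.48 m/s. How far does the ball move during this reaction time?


d = v * t
d = 26.48 * 0.12
d = 3.1776 m

3.1776 m


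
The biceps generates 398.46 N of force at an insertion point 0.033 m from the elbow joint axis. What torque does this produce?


tau = F * d
tau = 398.46 * 0.033
tau = 13.1492 N*m

13.1492 N*m


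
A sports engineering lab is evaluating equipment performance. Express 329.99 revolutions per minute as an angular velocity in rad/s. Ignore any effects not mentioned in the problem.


omega = RPM * 2 * pi / 60
omega = 329.99 * 2 * 3.14159 / 60
omega = 2073.3883 / 60 = 34.5565 rad/s

34.5565 rad/s


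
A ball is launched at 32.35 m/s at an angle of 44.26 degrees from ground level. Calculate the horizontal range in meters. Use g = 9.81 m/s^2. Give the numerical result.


R = v^2 * sin(2*theta) / g
Convert angle to radians: theta = 44.26 deg = 0.7725 rad
sin(2*theta) = sin(1.545) = 0.9997
R = 32.35^2 * 0.9997 / 9.81
R = 1046.5225 * 0.9997 / 9.81 = 106.6436 m

106.6436 m


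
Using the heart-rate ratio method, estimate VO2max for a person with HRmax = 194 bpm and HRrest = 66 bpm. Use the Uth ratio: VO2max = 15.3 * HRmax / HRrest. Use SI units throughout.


VO2max = 15.3 * HRmax / HRrest
VO2max = 15.3 * 194 / 66
VO2max = 2968.2 / 66 = 44.9727 mL/kg/min

44.9727 mL/kg/min


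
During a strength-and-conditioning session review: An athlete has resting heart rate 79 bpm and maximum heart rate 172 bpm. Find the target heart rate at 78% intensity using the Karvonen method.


Target = HRrest + pct*(HRmax - HRrest)
Heart rate reserve = HRmax - HRrest = 172 - 79 = 93 bpm
Fraction = 78% = 0.78
Target = 79 + 0.78 * 93
Target = 79 + 72.54 = 151.54 bpm

151.54 bpm


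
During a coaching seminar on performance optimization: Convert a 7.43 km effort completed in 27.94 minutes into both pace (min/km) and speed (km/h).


Pace = time / distance = 27.94 min / 7.43 km = 3.7604 min/km
Speed = distance / time_in_hours = 7.43 / 0.4657 hr
Speed = 15.9556 km/h

3.7604 min/km, 15.9556 km/h


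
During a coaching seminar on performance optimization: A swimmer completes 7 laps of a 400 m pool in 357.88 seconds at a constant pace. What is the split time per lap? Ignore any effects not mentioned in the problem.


Split time = total_time / n_laps = 357.88 / 7
Split time = 51.1257 s per lap

51.1257 s


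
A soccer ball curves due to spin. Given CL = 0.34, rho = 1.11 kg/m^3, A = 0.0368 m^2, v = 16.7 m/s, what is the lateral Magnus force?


FM = 0.5 * CL * rho * A * v^2
FM = 0.5 * 0.34 * 1.11 * 0.0368 * 16.7^2
v^2 = 278.89
FM = 0.5 * 0.34 * 1.11 * 0.0368 * 278.89 = 1.9367 N

1.9367 N


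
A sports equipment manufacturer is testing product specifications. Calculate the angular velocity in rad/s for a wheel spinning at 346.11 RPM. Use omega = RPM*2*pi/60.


omega = RPM * 2 * pi / 60
omega = 346.11 * 2 * 3.14159 / 60
omega = 2174.6733 / 60 = 36.2446 rad/s

36.2446 rad/s


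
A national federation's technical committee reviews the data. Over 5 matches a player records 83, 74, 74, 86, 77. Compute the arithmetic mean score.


Average = sum / n
Sum = 394
Average = 394 / 5 = 78.8

78.8


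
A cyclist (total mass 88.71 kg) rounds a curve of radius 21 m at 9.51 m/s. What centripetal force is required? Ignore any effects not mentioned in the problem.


Fc = m * v^2 / r
v^2 = 9.51^2 = 90.4401
Fc = 88.71 * 90.4401 / 21
Fc = 8022.9413 / 21 = 382.0448 N

382.0448 N


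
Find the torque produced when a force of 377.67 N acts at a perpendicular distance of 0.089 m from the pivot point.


tau = F * d
tau = 377.67 * 0.089
tau = 33.6126 N*m

33.6126 N*m


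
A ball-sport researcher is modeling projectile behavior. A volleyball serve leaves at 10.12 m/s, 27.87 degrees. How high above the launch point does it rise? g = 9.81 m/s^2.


H = (v*sin(theta))^2 / (2*g)
vy = v*sin(theta) = 10.12 * sin(27.87 deg) = 4.7308 m/s
H = vy^2 / (2*g) = 22.3801 / (2*9.81)
H = 22.3801 / 19.62 = 1.1407 m

1.1407 m


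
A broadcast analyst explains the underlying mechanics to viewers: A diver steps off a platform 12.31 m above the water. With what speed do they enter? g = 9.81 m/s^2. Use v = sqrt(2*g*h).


v = sqrt(2 * g * h)
v = sqrt(2 * 9.81 * 12.31)
v = sqrt(241.5222) = 15.541 m/s

15.541 m/s


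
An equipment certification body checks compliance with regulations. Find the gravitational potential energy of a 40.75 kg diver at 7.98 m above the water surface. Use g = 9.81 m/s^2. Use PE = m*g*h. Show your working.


PE = m * g * h
PE = 40.75 * 9.81 * 7.98
PE = 399.7575 * 7.98 = 3190.0649 J

3190.0649 J


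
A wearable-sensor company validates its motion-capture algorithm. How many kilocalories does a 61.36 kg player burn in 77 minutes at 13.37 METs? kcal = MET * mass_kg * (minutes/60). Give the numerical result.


kcal = MET * mass * time_hr
Convert time: 77 min = 1.2833 hr
kcal = 13.37 * 61.36 * 1.2833
kcal = 1052.8251 kcal

1052.8251 kcal


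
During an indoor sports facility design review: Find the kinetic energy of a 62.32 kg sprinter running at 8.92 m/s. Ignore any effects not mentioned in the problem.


KE = 0.5 * m * v^2
KE = 0.5 * 62.32 * 8.92^2
KE = 0.5 * 62.32 * 79.5664 = 2479.289 J

2479.289 J


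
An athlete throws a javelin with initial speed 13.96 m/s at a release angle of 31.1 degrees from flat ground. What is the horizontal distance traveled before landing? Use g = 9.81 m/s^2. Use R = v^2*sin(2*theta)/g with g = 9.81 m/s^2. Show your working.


R = v^2 * sin(2*theta) / g
Convert angle to radians: theta = 31.1 deg = 0.5428 rad
sin(2*theta) = sin(1.0856) = 0.8846
R = 13.96^2 * 0.8846 / 9.81
R = 194.8816 * 0.8846 / 9.81 = 17.5727 m

17.5727 m


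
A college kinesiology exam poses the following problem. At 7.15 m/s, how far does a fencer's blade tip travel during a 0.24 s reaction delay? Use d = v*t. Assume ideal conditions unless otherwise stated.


d = v * t
d = 7.15 * 0.24
d = 1.716 m

1.716 m


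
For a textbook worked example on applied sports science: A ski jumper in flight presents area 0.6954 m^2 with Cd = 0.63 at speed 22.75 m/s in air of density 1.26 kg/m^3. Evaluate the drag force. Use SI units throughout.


Fd = 0.5 * Cd * rho * A * v^2
Fd = 0.5 * 0.63 * 1.26 * 0.6954 * 22.75^2
v^2 = 517.5625
Fd = 0.5 * 0.63 * 1.26 * 0.6954 * 517.5625 = 142.8495 N

142.8495 N


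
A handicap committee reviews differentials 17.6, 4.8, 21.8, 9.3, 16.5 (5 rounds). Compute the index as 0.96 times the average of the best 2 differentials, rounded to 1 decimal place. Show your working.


All differentials: 17.6, 4.8, 21.8, 9.3, 16.5
Sorted: 4.8, 9.3, 16.5, 17.6, 21.8
Best 2: 4.8, 9.3
Average of best = 14.1 / 2 = 7.05
Raw index = 7.05 * 0.96 = 6.768
Handicap index = round(6.768, 1) = 6.8

6.8


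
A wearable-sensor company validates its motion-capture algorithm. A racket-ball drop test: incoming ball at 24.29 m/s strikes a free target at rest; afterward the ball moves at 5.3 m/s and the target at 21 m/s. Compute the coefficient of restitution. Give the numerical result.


e = (v2_after - v1_after) / (v1_before - v2_before)
Numerator = 21 - 5.3 = 15.7
Denominator = 24.29 - 0 = 24.29
e = 15.7 / 24.29 = 0.6464

0.6464


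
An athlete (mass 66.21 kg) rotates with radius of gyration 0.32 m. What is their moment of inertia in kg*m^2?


I = m * k^2
I = 66.21 * 0.32^2
I = 66.21 * 0.1024 = 6.7799 kg*m^2

6.7799 kg*m^2


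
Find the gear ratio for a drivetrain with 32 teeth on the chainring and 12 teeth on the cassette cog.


GR = front_teeth / rear_teeth
GR = 32 / 12
GR = 2.6667

2.6667


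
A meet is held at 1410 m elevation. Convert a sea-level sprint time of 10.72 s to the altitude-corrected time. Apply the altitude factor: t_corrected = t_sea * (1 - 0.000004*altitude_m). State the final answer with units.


Correction factor = 1 - 0.000004 * 1410 = 0.99436
t_corrected = t_sea * factor = 10.72 * 0.99436
t_corrected = 10.6595 s

10.6595 s


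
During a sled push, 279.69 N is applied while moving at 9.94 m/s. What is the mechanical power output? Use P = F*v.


P = F * v
P = 279.69 * 9.94
P = 2780.1186 W

2780.1186 W


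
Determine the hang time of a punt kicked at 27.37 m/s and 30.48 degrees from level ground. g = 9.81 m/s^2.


T = 2*v*sin(theta)/g
sin(theta) = sin(30.48 deg) = 0.5072
T = 2*27.37*0.5072 / 9.81
T = 27.7662 / 9.81 = 2.8304 s

2.8304 s


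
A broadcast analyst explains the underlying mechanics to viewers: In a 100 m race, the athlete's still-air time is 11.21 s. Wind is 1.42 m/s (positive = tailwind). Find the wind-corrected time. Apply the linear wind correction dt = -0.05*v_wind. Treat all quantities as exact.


dt = -0.05 * v_wind = -0.05 * 1.42 = -0.071 s
t_corrected = t_still + dt = 11.21 + (-0.071)
t_corrected = 11.139 s

11.139 s


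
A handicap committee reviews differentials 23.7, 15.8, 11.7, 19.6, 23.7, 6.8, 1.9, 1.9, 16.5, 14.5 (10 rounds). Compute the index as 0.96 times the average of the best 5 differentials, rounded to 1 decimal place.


All differentials: 23.7, 15.8, 11.7, 19.6, 23.7, 6.8, 1.9, 1.9, 16.5, 14.5
Sorted: 1.9, 1.9, 6.8, 11.7, 14.5, 15.8, 16.5, 19.6, 23.7, 23.7
Best 5: 1.9, 1.9, 6.8, 11.7, 14.5
Average of best = 36.8 / 5 = 7.36
Raw index = 7.36 * 0.96 = 7.0656
Handicap index = round(7.0656, 1) = 7.1

7.1


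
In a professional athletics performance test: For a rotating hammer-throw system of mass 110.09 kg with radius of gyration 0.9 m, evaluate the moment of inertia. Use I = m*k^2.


I = m * k^2
I = 110.09 * 0.9^2
I = 110.09 * 0.81 = 89.1729 kg*m^2

89.1729 kg*m^2


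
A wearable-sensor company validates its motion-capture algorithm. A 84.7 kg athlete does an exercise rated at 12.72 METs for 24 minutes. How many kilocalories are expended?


kcal = MET * mass * time_hr
Convert time: 24 min = 0.4 hr
kcal = 12.72 * 84.7 * 0.4
kcal = 430.9536 kcal

430.9536 kcal


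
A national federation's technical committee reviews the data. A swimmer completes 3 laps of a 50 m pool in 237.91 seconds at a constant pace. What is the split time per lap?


Split time = total_time / n_laps = 237.91 / 3
Split time = 79.3033 s per lap

79.3033 s


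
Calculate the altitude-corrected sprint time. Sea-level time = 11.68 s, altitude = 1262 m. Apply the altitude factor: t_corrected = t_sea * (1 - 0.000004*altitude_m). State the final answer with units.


Correction factor = 1 - 0.000004 * 1262 = 0.994952
t_corrected = t_sea * factor = 11.68 * 0.994952
t_corrected = 11.621 s

11.621 s


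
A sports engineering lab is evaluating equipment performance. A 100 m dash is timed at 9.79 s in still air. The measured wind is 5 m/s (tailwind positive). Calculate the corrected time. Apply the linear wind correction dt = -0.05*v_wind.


dt = -0.05 * v_wind = -0.05 * 5 = -0.25 s
t_corrected = t_still + dt = 9.79 + (-0.25)
t_corrected = 9.54 s

9.54 s


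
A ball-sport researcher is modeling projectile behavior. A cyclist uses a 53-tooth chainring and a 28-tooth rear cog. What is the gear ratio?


GR = front_teeth / rear_teeth
GR = 53 / 28
GR = 1.8929

1.8929


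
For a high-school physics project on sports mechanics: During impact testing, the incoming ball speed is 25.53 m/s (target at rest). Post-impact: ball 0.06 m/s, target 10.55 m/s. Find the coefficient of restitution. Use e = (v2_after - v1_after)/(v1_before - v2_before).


e = (v2_after - v1_after) / (v1_before - v2_before)
Numerator = 10.55 - 0.06 = 10.49
Denominator = 25.53 - 0 = 25.53
e = 10.49 / 25.53 = 0.4109

0.4109


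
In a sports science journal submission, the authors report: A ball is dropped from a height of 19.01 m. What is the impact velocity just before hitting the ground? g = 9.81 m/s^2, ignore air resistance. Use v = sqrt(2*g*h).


v = sqrt(2 * g * h)
v = sqrt(2 * 9.81 * 19.01)
v = sqrt(372.9762) = 19.3126 m/s

19.3126 m/s


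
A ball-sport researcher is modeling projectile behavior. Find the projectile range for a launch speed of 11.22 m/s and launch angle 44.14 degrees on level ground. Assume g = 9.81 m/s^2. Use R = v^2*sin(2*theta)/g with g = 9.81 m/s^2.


R = v^2 * sin(2*theta) / g
Convert angle to radians: theta = 44.14 deg = 0.7704 rad
sin(2*theta) = sin(1.5408) = 0.9995
R = 11.22^2 * 0.9995 / 9.81
R = 125.8884 * 0.9995 / 9.81 = 12.8269 m

12.8269 m


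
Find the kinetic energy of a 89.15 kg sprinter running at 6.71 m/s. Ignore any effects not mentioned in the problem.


KE = 0.5 * m * v^2
KE = 0.5 * 89.15 * 6.71^2
KE = 0.5 * 89.15 * 45.0241 = 2006.9493 J

2006.9493 J


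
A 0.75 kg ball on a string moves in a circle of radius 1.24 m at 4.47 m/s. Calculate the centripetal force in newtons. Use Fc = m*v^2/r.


Fc = m * v^2 / r
v^2 = 4.47^2 = 19.9809
Fc = 0.75 * 19.9809 / 1.24
Fc = 14.9857 / 1.24 = 12.0852 N

12.0852 N


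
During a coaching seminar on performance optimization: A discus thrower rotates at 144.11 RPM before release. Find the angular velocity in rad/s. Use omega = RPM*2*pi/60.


omega = RPM * 2 * pi / 60
omega = 144.11 * 2 * 3.14159 / 60
omega = 905.4698 / 60 = 15.0912 rad/s

15.0912 rad/s


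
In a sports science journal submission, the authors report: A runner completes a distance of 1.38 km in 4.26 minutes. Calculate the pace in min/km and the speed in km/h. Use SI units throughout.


Pace = time / distance = 4.26 min / 1.38 km = 3.087 min/km
Speed = distance / time_in_hours = 1.38 / 0.071 hr
Speed = 19.4366 km/h

3.087 min/km, 19.4366 km/h


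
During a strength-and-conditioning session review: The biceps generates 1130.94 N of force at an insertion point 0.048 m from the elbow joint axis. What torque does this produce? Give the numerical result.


tau = F * d
tau = 1130.94 * 0.048
tau = 54.2851 N*m

54.2851 N*m


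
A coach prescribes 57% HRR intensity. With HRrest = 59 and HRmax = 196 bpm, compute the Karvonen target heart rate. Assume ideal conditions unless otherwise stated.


Target = HRrest + pct*(HRmax - HRrest)
Heart rate reserve = HRmax - HRrest = 196 - 59 = 137 bpm
Fraction = 57% = 0.57
Target = 59 + 0.57 * 137
Target = 59 + 78.09 = 137.09 bpm

137.09 bpm


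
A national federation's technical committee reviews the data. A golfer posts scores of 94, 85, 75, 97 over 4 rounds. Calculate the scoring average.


Average = sum / n
Sum = 351
Average = 351 / 4 = 87.75

87.75


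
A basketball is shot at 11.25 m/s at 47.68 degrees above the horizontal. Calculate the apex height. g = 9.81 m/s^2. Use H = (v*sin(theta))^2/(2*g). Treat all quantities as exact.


H = (v*sin(theta))^2 / (2*g)
vy = v*sin(theta) = 11.25 * sin(47.68 deg) = 8.3182 m/s
H = vy^2 / (2*g) = 69.1926 / (2*9.81)
H = 69.1926 / 19.62 = 3.5266 m

3.5266 m


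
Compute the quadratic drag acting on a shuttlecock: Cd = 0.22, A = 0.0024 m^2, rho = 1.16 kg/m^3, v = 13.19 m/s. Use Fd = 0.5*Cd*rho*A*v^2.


Fd = 0.5 * Cd * rho * A * v^2
Fd = 0.5 * 0.22 * 1.16 * 0.0024 * 13.19^2
v^2 = 173.9761
Fd = 0.5 * 0.22 * 1.16 * 0.0024 * 173.9761 = 0.0533 N

0.0533 N


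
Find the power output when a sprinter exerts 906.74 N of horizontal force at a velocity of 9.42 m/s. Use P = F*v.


P = F * v
P = 906.74 * 9.42
P = 8541.4908 W

8541.4908 W


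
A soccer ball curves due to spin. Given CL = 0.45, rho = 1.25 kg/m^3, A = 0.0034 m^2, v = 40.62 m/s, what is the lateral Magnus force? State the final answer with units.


FM = 0.5 * CL * rho * A * v^2
FM = 0.5 * 0.45 * 1.25 * 0.0034 * 40.62^2
v^2 = 1649.9844
FM = 0.5 * 0.45 * 1.25 * 0.0034 * 1649.9844 = 1.5778 N

1.5778 N


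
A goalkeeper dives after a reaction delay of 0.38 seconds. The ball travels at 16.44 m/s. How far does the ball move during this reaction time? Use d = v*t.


d = v * t
d = 16.44 * 0.38
d = 6.2472 m

6.2472 m


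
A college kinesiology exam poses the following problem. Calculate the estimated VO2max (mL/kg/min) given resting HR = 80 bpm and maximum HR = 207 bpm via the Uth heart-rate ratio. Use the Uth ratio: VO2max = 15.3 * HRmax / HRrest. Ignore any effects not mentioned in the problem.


VO2max = 15.3 * HRmax / HRrest
VO2max = 15.3 * 207 / 80
VO2max = 3167.1 / 80 = 39.5888 mL/kg/min

39.5888 mL/kg/min


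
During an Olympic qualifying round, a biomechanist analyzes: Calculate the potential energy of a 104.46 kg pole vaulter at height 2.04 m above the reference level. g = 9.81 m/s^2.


PE = m * g * h
PE = 104.46 * 9.81 * 2.04
PE = 1024.7526 * 2.04 = 2090.4953 J

2090.4953 J


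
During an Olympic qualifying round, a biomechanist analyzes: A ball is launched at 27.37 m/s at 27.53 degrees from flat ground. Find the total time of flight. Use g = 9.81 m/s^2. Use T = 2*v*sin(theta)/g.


T = 2*v*sin(theta)/g
sin(theta) = sin(27.53 deg) = 0.4622
T = 2*27.37*0.4622 / 9.81
T = 25.3015 / 9.81 = 2.5792 s

2.5792 s


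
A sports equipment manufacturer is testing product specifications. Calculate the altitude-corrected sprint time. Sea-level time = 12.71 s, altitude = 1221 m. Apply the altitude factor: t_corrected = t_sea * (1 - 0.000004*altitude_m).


Correction factor = 1 - 0.000004 * 1221 = 0.995116
t_corrected = t_sea * factor = 12.71 * 0.995116
t_corrected = 12.6479 s

12.6479 s


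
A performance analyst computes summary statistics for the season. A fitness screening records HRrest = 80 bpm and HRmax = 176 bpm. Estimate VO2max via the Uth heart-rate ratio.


VO2max = 15.3 * HRmax / HRrest
VO2max = 15.3 * 176 / 80
VO2max = 2692.8 / 80 = 33.66 mL/kg/min

33.66 mL/kg/min


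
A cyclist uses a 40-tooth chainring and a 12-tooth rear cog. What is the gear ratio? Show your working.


GR = front_teeth / rear_teeth
GR = 40 / 12
GR = 3.3333

3.3333


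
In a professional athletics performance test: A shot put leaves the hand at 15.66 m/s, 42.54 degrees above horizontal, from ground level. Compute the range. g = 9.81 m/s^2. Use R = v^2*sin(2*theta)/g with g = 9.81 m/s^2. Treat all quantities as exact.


R = v^2 * sin(2*theta) / g
Convert angle to radians: theta = 42.54 deg = 0.7425 rad
sin(2*theta) = sin(1.4849) = 0.9963
R = 15.66^2 * 0.9963 / 9.81
R = 245.2356 * 0.9963 / 9.81 = 24.9064 m

24.9064 m


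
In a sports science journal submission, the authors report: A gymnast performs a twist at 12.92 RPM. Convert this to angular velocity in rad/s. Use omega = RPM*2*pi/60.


omega = RPM * 2 * pi / 60
omega = 12.92 * 2 * 3.14159 / 60
omega = 81.1788 / 60 = 1.353 rad/s

1.353 rad/s


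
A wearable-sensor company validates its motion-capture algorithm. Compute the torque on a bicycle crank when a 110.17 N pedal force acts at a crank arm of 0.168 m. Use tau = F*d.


tau = F * d
tau = 110.17 * 0.168
tau = 18.5086 N*m

18.5086 N*m


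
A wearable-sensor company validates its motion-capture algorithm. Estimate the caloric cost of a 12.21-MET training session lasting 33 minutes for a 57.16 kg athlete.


kcal = MET * mass * time_hr
Convert time: 33 min = 0.55 hr
kcal = 12.21 * 57.16 * 0.55
kcal = 383.858 kcal

383.858 kcal


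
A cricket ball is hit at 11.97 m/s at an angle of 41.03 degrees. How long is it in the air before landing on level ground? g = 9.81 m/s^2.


T = 2*v*sin(theta)/g
sin(theta) = sin(41.03 deg) = 0.6565
T = 2*11.97*0.6565 / 9.81
T = 15.7155 / 9.81 = 1.602 s

1.602 s


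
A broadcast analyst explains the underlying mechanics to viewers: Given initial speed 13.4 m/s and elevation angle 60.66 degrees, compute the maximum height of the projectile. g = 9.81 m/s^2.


H = (v*sin(theta))^2 / (2*g)
vy = v*sin(theta) = 13.4 * sin(60.66 deg) = 11.6811 m/s
H = vy^2 / (2*g) = 136.4492 / (2*9.81)
H = 136.4492 / 19.62 = 6.9546 m

6.9546 m


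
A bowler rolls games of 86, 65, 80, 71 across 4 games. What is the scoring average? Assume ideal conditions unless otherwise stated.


Average = sum / n
Sum = 302
Average = 302 / 4 = 75.5

75.5


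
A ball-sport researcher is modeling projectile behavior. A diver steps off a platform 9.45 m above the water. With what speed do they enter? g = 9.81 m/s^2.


v = sqrt(2 * g * h)
v = sqrt(2 * 9.81 * 9.45)
v = sqrt(185.409) = 13.6165 m/s

13.6165 m/s


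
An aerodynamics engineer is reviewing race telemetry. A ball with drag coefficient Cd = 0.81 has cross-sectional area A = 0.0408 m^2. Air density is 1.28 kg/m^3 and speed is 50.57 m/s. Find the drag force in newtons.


Fd = 0.5 * Cd * rho * A * v^2
Fd = 0.5 * 0.81 * 1.28 * 0.0408 * 50.57^2
v^2 = 2557.3249
Fd = 0.5 * 0.81 * 1.28 * 0.0408 * 2557.3249 = 54.0893 N

54.0893 N


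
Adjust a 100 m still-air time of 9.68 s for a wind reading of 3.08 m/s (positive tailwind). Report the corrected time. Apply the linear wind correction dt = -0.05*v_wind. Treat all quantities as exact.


dt = -0.05 * v_wind = -0.05 * 3.08 = -0.154 s
t_corrected = t_still + dt = 9.68 + (-0.154)
t_corrected = 9.526 s

9.526 s


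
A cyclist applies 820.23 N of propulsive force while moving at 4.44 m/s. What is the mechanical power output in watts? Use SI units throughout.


P = F * v
P = 820.23 * 4.44
P = 3641.8212 W

3641.8212 W


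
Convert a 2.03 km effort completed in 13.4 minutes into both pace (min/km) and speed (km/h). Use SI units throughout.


Pace = time / distance = 13.4 min / 2.03 km = 6.601 min/km
Speed = distance / time_in_hours = 2.03 / 0.2233 hr
Speed = 9.0896 km/h

6.601 min/km, 9.0896 km/h


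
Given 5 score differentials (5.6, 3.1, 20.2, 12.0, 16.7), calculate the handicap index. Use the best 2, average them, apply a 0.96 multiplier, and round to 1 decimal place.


All differentials: 5.6, 3.1, 20.2, 12.0, 16.7
Sorted: 3.1, 5.6, 12.0, 16.7, 20.2
Best 2: 3.1, 5.6
Average of best = 8.7 / 2 = 4.35
Raw index = 4.35 * 0.96 = 4.176
Handicap index = round(4.176, 1) = 4.2

4.2


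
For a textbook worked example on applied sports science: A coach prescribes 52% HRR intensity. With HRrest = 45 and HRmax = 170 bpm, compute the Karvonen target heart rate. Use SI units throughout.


Target = HRrest + pct*(HRmax - HRrest)
Heart rate reserve = HRmax - HRrest = 170 - 45 = 125 bpm
Fraction = 52% = 0.52
Target = 45 + 0.52 * 125
Target = 45 + 65 = 110 bpm

110 bpm


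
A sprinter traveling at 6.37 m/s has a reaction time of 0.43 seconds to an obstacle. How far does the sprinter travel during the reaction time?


d = v * t
d = 6.37 * 0.43
d = 2.7391 m

2.7391 m


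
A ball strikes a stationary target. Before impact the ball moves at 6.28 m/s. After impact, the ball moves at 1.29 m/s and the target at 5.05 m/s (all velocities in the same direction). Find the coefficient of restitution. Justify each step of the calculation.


e = (v2_after - v1_after) / (v1_before - v2_before)
Numerator = 5.05 - 1.29 = 3.76
Denominator = 6.28 - 0 = 6.28
e = 3.76 / 6.28 = 0.5987

0.5987


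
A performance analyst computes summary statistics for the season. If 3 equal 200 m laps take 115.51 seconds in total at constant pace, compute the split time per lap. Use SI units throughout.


Split time = total_time / n_laps = 115.51 / 3
Split time = 38.5033 s per lap

38.5033 s


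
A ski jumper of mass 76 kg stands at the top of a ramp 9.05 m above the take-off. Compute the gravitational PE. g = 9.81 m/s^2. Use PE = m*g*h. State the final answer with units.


PE = m * g * h
PE = 76 * 9.81 * 9.05
PE = 745.56 * 9.05 = 6747.318 J

6747.318 J


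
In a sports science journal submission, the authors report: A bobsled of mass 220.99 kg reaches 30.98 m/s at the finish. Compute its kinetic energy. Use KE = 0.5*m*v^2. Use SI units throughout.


KE = 0.5 * m * v^2
KE = 0.5 * 220.99 * 30.98^2
KE = 0.5 * 220.99 * 959.7604 = 106048.7254 J

106048.7254 J


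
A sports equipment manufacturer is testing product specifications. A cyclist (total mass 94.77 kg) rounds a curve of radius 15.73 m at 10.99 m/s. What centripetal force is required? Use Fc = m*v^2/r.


Fc = m * v^2 / r
v^2 = 10.99^2 = 120.7801
Fc = 94.77 * 120.7801 / 15.73
Fc = 11446.3301 / 15.73 = 727.6751 N

727.6751 N


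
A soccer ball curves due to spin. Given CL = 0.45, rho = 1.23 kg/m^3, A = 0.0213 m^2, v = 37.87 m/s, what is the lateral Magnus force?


FM = 0.5 * CL * rho * A * v^2
FM = 0.5 * 0.45 * 1.23 * 0.0213 * 37.87^2
v^2 = 1434.1369
FM = 0.5 * 0.45 * 1.23 * 0.0213 * 1434.1369 = 8.4539 N

8.4539 N


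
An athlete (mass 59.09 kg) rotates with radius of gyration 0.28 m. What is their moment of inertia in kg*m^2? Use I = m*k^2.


I = m * k^2
I = 59.09 * 0.28^2
I = 59.09 * 0.0784 = 4.6327 kg*m^2

4.6327 kg*m^2


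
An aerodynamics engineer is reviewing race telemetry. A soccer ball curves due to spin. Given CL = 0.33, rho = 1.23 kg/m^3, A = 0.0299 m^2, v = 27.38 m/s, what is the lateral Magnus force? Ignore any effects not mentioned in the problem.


FM = 0.5 * CL * rho * A * v^2
FM = 0.5 * 0.33 * 1.23 * 0.0299 * 27.38^2
v^2 = 749.6644
FM = 0.5 * 0.33 * 1.23 * 0.0299 * 749.6644 = 4.5491 N

4.5491 N
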